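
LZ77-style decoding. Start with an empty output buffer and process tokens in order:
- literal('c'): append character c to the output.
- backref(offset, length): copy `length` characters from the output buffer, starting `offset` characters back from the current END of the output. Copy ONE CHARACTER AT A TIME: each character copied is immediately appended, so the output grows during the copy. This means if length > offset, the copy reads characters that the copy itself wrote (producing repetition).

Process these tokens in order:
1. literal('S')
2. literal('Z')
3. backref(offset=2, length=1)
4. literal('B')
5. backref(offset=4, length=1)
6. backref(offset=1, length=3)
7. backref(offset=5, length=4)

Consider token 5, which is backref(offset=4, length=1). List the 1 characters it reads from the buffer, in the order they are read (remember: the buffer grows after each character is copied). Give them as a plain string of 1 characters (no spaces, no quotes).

Answer: S

Derivation:
Token 1: literal('S'). Output: "S"
Token 2: literal('Z'). Output: "SZ"
Token 3: backref(off=2, len=1). Copied 'S' from pos 0. Output: "SZS"
Token 4: literal('B'). Output: "SZSB"
Token 5: backref(off=4, len=1). Buffer before: "SZSB" (len 4)
  byte 1: read out[0]='S', append. Buffer now: "SZSBS"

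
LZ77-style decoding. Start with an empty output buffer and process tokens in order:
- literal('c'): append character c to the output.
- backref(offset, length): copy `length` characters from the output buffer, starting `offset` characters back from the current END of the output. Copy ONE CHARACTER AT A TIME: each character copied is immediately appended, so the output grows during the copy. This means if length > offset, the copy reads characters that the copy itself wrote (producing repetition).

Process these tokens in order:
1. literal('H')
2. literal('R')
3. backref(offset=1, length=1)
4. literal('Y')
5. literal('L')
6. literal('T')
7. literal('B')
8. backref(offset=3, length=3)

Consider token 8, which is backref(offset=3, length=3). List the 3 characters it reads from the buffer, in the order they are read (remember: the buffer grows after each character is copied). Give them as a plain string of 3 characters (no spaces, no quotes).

Answer: LTB

Derivation:
Token 1: literal('H'). Output: "H"
Token 2: literal('R'). Output: "HR"
Token 3: backref(off=1, len=1). Copied 'R' from pos 1. Output: "HRR"
Token 4: literal('Y'). Output: "HRRY"
Token 5: literal('L'). Output: "HRRYL"
Token 6: literal('T'). Output: "HRRYLT"
Token 7: literal('B'). Output: "HRRYLTB"
Token 8: backref(off=3, len=3). Buffer before: "HRRYLTB" (len 7)
  byte 1: read out[4]='L', append. Buffer now: "HRRYLTBL"
  byte 2: read out[5]='T', append. Buffer now: "HRRYLTBLT"
  byte 3: read out[6]='B', append. Buffer now: "HRRYLTBLTB"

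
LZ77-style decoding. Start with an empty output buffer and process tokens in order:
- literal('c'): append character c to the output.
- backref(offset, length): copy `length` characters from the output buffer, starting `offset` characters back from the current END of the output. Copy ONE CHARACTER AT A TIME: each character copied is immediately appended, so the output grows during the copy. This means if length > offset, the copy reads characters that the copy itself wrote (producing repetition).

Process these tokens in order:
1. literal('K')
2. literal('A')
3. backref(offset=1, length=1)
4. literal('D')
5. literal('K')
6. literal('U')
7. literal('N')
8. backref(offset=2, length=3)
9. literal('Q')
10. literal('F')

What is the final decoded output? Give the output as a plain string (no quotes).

Answer: KAADKUNUNUQF

Derivation:
Token 1: literal('K'). Output: "K"
Token 2: literal('A'). Output: "KA"
Token 3: backref(off=1, len=1). Copied 'A' from pos 1. Output: "KAA"
Token 4: literal('D'). Output: "KAAD"
Token 5: literal('K'). Output: "KAADK"
Token 6: literal('U'). Output: "KAADKU"
Token 7: literal('N'). Output: "KAADKUN"
Token 8: backref(off=2, len=3) (overlapping!). Copied 'UNU' from pos 5. Output: "KAADKUNUNU"
Token 9: literal('Q'). Output: "KAADKUNUNUQ"
Token 10: literal('F'). Output: "KAADKUNUNUQF"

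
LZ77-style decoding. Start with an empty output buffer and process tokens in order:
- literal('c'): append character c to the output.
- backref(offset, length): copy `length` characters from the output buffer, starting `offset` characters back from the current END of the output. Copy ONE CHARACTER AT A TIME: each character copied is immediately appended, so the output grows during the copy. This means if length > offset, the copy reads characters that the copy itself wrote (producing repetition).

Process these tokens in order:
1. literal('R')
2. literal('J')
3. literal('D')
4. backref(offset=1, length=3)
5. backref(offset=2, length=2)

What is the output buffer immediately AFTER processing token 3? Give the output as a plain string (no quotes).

Answer: RJD

Derivation:
Token 1: literal('R'). Output: "R"
Token 2: literal('J'). Output: "RJ"
Token 3: literal('D'). Output: "RJD"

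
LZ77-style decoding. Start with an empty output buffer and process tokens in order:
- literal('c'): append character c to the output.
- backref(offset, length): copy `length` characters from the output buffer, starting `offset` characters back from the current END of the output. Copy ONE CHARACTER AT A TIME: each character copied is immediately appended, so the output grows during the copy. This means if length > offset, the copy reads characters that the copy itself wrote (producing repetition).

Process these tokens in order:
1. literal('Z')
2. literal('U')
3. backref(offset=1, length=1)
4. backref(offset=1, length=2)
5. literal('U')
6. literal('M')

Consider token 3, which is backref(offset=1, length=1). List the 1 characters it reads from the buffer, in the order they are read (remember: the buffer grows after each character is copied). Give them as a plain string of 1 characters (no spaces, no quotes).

Token 1: literal('Z'). Output: "Z"
Token 2: literal('U'). Output: "ZU"
Token 3: backref(off=1, len=1). Buffer before: "ZU" (len 2)
  byte 1: read out[1]='U', append. Buffer now: "ZUU"

Answer: U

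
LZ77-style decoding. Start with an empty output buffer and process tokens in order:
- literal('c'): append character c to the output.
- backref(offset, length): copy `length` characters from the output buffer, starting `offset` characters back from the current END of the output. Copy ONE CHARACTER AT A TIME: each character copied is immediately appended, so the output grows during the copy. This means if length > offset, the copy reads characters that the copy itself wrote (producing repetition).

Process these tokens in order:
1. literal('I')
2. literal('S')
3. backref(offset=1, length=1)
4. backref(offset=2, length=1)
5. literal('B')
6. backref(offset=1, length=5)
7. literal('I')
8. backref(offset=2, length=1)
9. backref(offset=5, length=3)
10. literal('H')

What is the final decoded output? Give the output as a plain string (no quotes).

Answer: ISSSBBBBBBIBBBBH

Derivation:
Token 1: literal('I'). Output: "I"
Token 2: literal('S'). Output: "IS"
Token 3: backref(off=1, len=1). Copied 'S' from pos 1. Output: "ISS"
Token 4: backref(off=2, len=1). Copied 'S' from pos 1. Output: "ISSS"
Token 5: literal('B'). Output: "ISSSB"
Token 6: backref(off=1, len=5) (overlapping!). Copied 'BBBBB' from pos 4. Output: "ISSSBBBBBB"
Token 7: literal('I'). Output: "ISSSBBBBBBI"
Token 8: backref(off=2, len=1). Copied 'B' from pos 9. Output: "ISSSBBBBBBIB"
Token 9: backref(off=5, len=3). Copied 'BBB' from pos 7. Output: "ISSSBBBBBBIBBBB"
Token 10: literal('H'). Output: "ISSSBBBBBBIBBBBH"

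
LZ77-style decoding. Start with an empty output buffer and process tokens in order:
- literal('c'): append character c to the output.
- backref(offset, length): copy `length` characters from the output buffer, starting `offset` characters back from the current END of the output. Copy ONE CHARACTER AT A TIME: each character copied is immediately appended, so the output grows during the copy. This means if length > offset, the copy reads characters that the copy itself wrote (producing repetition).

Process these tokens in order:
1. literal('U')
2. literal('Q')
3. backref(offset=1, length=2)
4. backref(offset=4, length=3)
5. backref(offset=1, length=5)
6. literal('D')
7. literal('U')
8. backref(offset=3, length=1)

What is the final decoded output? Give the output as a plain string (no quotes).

Token 1: literal('U'). Output: "U"
Token 2: literal('Q'). Output: "UQ"
Token 3: backref(off=1, len=2) (overlapping!). Copied 'QQ' from pos 1. Output: "UQQQ"
Token 4: backref(off=4, len=3). Copied 'UQQ' from pos 0. Output: "UQQQUQQ"
Token 5: backref(off=1, len=5) (overlapping!). Copied 'QQQQQ' from pos 6. Output: "UQQQUQQQQQQQ"
Token 6: literal('D'). Output: "UQQQUQQQQQQQD"
Token 7: literal('U'). Output: "UQQQUQQQQQQQDU"
Token 8: backref(off=3, len=1). Copied 'Q' from pos 11. Output: "UQQQUQQQQQQQDUQ"

Answer: UQQQUQQQQQQQDUQ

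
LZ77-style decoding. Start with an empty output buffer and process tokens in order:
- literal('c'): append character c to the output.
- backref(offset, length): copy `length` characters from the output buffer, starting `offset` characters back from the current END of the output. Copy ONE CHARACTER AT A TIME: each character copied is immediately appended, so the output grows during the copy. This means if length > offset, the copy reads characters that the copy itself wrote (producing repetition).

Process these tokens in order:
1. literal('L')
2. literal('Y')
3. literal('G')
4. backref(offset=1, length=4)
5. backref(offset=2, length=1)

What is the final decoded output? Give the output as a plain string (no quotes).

Answer: LYGGGGGG

Derivation:
Token 1: literal('L'). Output: "L"
Token 2: literal('Y'). Output: "LY"
Token 3: literal('G'). Output: "LYG"
Token 4: backref(off=1, len=4) (overlapping!). Copied 'GGGG' from pos 2. Output: "LYGGGGG"
Token 5: backref(off=2, len=1). Copied 'G' from pos 5. Output: "LYGGGGGG"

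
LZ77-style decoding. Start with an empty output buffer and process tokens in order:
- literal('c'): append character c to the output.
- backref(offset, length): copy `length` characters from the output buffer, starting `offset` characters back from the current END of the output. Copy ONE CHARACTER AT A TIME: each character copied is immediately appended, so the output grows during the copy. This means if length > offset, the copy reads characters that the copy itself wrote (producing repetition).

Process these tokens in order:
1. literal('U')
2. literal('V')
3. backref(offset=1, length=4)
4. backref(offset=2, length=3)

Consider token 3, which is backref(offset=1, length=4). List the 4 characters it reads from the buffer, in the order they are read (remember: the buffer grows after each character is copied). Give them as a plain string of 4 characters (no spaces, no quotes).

Answer: VVVV

Derivation:
Token 1: literal('U'). Output: "U"
Token 2: literal('V'). Output: "UV"
Token 3: backref(off=1, len=4). Buffer before: "UV" (len 2)
  byte 1: read out[1]='V', append. Buffer now: "UVV"
  byte 2: read out[2]='V', append. Buffer now: "UVVV"
  byte 3: read out[3]='V', append. Buffer now: "UVVVV"
  byte 4: read out[4]='V', append. Buffer now: "UVVVVV"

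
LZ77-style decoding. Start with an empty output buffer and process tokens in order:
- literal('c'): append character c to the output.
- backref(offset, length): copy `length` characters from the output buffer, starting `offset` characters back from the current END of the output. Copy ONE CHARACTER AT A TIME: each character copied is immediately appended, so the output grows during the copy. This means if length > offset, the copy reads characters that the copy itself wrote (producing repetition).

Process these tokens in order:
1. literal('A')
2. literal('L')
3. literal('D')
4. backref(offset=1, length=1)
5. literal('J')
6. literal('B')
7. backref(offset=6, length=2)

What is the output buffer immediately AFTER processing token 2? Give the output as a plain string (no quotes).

Answer: AL

Derivation:
Token 1: literal('A'). Output: "A"
Token 2: literal('L'). Output: "AL"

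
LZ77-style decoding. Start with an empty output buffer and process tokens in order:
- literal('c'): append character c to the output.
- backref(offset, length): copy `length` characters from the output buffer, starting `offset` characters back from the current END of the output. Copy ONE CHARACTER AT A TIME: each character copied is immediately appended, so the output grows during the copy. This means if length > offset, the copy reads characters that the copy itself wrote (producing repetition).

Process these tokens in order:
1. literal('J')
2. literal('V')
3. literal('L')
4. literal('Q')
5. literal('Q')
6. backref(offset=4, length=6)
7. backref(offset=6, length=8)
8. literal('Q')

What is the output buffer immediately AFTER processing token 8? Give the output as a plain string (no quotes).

Token 1: literal('J'). Output: "J"
Token 2: literal('V'). Output: "JV"
Token 3: literal('L'). Output: "JVL"
Token 4: literal('Q'). Output: "JVLQ"
Token 5: literal('Q'). Output: "JVLQQ"
Token 6: backref(off=4, len=6) (overlapping!). Copied 'VLQQVL' from pos 1. Output: "JVLQQVLQQVL"
Token 7: backref(off=6, len=8) (overlapping!). Copied 'VLQQVLVL' from pos 5. Output: "JVLQQVLQQVLVLQQVLVL"
Token 8: literal('Q'). Output: "JVLQQVLQQVLVLQQVLVLQ"

Answer: JVLQQVLQQVLVLQQVLVLQ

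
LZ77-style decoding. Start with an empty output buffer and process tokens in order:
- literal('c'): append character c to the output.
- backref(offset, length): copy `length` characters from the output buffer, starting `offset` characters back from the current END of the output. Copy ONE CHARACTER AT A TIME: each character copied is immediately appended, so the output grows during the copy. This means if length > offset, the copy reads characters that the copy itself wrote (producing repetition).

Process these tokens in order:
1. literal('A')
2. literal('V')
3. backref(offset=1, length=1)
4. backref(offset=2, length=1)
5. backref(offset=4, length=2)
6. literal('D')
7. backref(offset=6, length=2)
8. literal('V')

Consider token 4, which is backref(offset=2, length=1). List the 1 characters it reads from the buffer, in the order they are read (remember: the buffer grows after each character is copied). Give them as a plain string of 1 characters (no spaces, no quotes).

Token 1: literal('A'). Output: "A"
Token 2: literal('V'). Output: "AV"
Token 3: backref(off=1, len=1). Copied 'V' from pos 1. Output: "AVV"
Token 4: backref(off=2, len=1). Buffer before: "AVV" (len 3)
  byte 1: read out[1]='V', append. Buffer now: "AVVV"

Answer: V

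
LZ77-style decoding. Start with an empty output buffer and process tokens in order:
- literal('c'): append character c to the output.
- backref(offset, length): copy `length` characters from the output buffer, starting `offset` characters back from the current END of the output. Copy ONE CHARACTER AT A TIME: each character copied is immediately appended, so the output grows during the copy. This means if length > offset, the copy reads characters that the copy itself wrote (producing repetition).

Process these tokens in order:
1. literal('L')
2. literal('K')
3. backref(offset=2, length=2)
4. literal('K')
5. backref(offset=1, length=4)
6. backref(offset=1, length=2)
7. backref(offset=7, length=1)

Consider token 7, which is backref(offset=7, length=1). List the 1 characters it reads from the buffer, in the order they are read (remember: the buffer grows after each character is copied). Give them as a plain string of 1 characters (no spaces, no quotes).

Token 1: literal('L'). Output: "L"
Token 2: literal('K'). Output: "LK"
Token 3: backref(off=2, len=2). Copied 'LK' from pos 0. Output: "LKLK"
Token 4: literal('K'). Output: "LKLKK"
Token 5: backref(off=1, len=4) (overlapping!). Copied 'KKKK' from pos 4. Output: "LKLKKKKKK"
Token 6: backref(off=1, len=2) (overlapping!). Copied 'KK' from pos 8. Output: "LKLKKKKKKKK"
Token 7: backref(off=7, len=1). Buffer before: "LKLKKKKKKKK" (len 11)
  byte 1: read out[4]='K', append. Buffer now: "LKLKKKKKKKKK"

Answer: K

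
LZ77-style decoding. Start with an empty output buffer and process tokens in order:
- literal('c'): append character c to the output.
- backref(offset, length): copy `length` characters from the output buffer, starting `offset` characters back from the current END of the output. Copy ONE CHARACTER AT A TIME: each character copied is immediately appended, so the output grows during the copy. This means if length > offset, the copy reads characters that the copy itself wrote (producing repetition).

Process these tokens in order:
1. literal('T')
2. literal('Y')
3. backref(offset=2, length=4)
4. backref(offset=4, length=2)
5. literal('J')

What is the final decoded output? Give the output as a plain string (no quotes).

Answer: TYTYTYTYJ

Derivation:
Token 1: literal('T'). Output: "T"
Token 2: literal('Y'). Output: "TY"
Token 3: backref(off=2, len=4) (overlapping!). Copied 'TYTY' from pos 0. Output: "TYTYTY"
Token 4: backref(off=4, len=2). Copied 'TY' from pos 2. Output: "TYTYTYTY"
Token 5: literal('J'). Output: "TYTYTYTYJ"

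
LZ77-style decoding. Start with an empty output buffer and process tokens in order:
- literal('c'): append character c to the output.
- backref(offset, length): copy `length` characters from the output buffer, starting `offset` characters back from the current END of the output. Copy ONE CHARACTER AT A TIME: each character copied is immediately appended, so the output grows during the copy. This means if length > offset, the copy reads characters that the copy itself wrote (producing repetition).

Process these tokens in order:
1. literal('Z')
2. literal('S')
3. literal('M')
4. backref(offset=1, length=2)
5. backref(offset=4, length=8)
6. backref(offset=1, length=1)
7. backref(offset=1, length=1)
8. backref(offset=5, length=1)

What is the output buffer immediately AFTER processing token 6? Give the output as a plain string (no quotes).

Token 1: literal('Z'). Output: "Z"
Token 2: literal('S'). Output: "ZS"
Token 3: literal('M'). Output: "ZSM"
Token 4: backref(off=1, len=2) (overlapping!). Copied 'MM' from pos 2. Output: "ZSMMM"
Token 5: backref(off=4, len=8) (overlapping!). Copied 'SMMMSMMM' from pos 1. Output: "ZSMMMSMMMSMMM"
Token 6: backref(off=1, len=1). Copied 'M' from pos 12. Output: "ZSMMMSMMMSMMMM"

Answer: ZSMMMSMMMSMMMM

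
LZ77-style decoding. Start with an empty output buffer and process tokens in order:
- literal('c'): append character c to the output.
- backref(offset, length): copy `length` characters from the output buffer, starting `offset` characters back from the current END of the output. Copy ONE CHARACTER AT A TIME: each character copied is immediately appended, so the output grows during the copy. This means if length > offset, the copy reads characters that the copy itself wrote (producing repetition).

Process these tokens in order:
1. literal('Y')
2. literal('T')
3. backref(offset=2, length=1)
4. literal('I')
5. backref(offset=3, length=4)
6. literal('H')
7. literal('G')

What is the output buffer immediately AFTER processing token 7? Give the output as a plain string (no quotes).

Token 1: literal('Y'). Output: "Y"
Token 2: literal('T'). Output: "YT"
Token 3: backref(off=2, len=1). Copied 'Y' from pos 0. Output: "YTY"
Token 4: literal('I'). Output: "YTYI"
Token 5: backref(off=3, len=4) (overlapping!). Copied 'TYIT' from pos 1. Output: "YTYITYIT"
Token 6: literal('H'). Output: "YTYITYITH"
Token 7: literal('G'). Output: "YTYITYITHG"

Answer: YTYITYITHG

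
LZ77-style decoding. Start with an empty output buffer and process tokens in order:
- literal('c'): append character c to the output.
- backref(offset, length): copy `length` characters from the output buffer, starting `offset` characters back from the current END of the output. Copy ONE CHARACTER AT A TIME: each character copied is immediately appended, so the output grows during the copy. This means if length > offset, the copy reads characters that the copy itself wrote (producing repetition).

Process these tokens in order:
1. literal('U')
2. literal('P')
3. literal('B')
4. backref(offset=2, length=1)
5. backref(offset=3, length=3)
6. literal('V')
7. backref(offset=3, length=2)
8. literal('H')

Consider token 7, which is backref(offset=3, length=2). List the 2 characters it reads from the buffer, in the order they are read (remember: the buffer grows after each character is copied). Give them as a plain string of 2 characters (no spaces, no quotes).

Answer: BP

Derivation:
Token 1: literal('U'). Output: "U"
Token 2: literal('P'). Output: "UP"
Token 3: literal('B'). Output: "UPB"
Token 4: backref(off=2, len=1). Copied 'P' from pos 1. Output: "UPBP"
Token 5: backref(off=3, len=3). Copied 'PBP' from pos 1. Output: "UPBPPBP"
Token 6: literal('V'). Output: "UPBPPBPV"
Token 7: backref(off=3, len=2). Buffer before: "UPBPPBPV" (len 8)
  byte 1: read out[5]='B', append. Buffer now: "UPBPPBPVB"
  byte 2: read out[6]='P', append. Buffer now: "UPBPPBPVBP"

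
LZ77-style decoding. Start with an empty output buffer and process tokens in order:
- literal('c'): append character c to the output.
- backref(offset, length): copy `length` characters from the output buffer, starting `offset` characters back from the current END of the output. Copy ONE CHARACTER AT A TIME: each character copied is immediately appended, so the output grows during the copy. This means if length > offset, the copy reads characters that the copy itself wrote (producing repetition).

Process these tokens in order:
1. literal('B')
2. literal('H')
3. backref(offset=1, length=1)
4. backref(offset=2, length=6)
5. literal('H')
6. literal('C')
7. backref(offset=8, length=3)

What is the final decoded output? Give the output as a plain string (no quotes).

Answer: BHHHHHHHHHCHHH

Derivation:
Token 1: literal('B'). Output: "B"
Token 2: literal('H'). Output: "BH"
Token 3: backref(off=1, len=1). Copied 'H' from pos 1. Output: "BHH"
Token 4: backref(off=2, len=6) (overlapping!). Copied 'HHHHHH' from pos 1. Output: "BHHHHHHHH"
Token 5: literal('H'). Output: "BHHHHHHHHH"
Token 6: literal('C'). Output: "BHHHHHHHHHC"
Token 7: backref(off=8, len=3). Copied 'HHH' from pos 3. Output: "BHHHHHHHHHCHHH"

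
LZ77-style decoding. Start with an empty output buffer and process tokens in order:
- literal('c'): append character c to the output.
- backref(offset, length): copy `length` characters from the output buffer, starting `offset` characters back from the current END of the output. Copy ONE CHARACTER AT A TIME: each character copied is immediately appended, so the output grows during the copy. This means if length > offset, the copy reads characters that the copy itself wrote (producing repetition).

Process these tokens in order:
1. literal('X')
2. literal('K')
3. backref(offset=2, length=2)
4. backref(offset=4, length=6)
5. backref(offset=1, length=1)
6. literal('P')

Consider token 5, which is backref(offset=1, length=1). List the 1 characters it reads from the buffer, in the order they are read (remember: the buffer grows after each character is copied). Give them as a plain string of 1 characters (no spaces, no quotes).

Answer: K

Derivation:
Token 1: literal('X'). Output: "X"
Token 2: literal('K'). Output: "XK"
Token 3: backref(off=2, len=2). Copied 'XK' from pos 0. Output: "XKXK"
Token 4: backref(off=4, len=6) (overlapping!). Copied 'XKXKXK' from pos 0. Output: "XKXKXKXKXK"
Token 5: backref(off=1, len=1). Buffer before: "XKXKXKXKXK" (len 10)
  byte 1: read out[9]='K', append. Buffer now: "XKXKXKXKXKK"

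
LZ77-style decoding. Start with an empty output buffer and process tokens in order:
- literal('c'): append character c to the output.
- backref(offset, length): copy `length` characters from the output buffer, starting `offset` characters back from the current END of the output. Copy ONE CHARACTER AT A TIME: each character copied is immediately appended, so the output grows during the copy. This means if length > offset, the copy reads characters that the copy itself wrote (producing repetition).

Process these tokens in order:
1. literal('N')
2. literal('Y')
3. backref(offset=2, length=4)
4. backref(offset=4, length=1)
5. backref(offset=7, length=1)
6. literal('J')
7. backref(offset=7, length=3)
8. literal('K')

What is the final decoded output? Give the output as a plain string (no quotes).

Token 1: literal('N'). Output: "N"
Token 2: literal('Y'). Output: "NY"
Token 3: backref(off=2, len=4) (overlapping!). Copied 'NYNY' from pos 0. Output: "NYNYNY"
Token 4: backref(off=4, len=1). Copied 'N' from pos 2. Output: "NYNYNYN"
Token 5: backref(off=7, len=1). Copied 'N' from pos 0. Output: "NYNYNYNN"
Token 6: literal('J'). Output: "NYNYNYNNJ"
Token 7: backref(off=7, len=3). Copied 'NYN' from pos 2. Output: "NYNYNYNNJNYN"
Token 8: literal('K'). Output: "NYNYNYNNJNYNK"

Answer: NYNYNYNNJNYNK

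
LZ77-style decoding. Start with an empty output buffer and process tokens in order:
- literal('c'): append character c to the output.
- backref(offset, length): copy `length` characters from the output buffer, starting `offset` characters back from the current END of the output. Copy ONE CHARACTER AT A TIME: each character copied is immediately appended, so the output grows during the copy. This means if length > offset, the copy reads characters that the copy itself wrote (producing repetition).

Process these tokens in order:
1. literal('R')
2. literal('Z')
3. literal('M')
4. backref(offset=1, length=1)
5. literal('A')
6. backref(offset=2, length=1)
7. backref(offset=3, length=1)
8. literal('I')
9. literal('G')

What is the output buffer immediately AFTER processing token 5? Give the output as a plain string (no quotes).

Answer: RZMMA

Derivation:
Token 1: literal('R'). Output: "R"
Token 2: literal('Z'). Output: "RZ"
Token 3: literal('M'). Output: "RZM"
Token 4: backref(off=1, len=1). Copied 'M' from pos 2. Output: "RZMM"
Token 5: literal('A'). Output: "RZMMA"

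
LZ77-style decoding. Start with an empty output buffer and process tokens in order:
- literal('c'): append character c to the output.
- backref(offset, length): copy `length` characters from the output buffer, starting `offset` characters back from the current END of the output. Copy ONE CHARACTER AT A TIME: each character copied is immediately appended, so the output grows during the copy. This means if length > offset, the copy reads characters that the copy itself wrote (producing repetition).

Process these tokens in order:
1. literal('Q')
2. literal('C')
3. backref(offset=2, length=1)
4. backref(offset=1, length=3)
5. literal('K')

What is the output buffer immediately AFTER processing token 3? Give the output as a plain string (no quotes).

Answer: QCQ

Derivation:
Token 1: literal('Q'). Output: "Q"
Token 2: literal('C'). Output: "QC"
Token 3: backref(off=2, len=1). Copied 'Q' from pos 0. Output: "QCQ"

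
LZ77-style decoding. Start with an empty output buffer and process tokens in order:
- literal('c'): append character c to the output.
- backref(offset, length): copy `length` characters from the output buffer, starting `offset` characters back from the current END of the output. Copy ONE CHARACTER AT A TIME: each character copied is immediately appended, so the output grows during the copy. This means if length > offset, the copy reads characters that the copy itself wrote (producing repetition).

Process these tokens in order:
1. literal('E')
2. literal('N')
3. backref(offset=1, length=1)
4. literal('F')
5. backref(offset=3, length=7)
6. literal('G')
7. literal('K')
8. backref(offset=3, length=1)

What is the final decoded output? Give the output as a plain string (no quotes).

Answer: ENNFNNFNNFNGKN

Derivation:
Token 1: literal('E'). Output: "E"
Token 2: literal('N'). Output: "EN"
Token 3: backref(off=1, len=1). Copied 'N' from pos 1. Output: "ENN"
Token 4: literal('F'). Output: "ENNF"
Token 5: backref(off=3, len=7) (overlapping!). Copied 'NNFNNFN' from pos 1. Output: "ENNFNNFNNFN"
Token 6: literal('G'). Output: "ENNFNNFNNFNG"
Token 7: literal('K'). Output: "ENNFNNFNNFNGK"
Token 8: backref(off=3, len=1). Copied 'N' from pos 10. Output: "ENNFNNFNNFNGKN"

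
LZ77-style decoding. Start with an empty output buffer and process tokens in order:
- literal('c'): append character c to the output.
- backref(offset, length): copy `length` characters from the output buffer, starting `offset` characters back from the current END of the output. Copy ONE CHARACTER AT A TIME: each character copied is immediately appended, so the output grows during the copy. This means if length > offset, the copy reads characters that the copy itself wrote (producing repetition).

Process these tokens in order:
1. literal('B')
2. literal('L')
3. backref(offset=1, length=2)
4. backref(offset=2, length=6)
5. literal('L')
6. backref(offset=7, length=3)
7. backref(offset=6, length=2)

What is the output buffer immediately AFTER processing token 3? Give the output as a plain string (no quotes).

Answer: BLLL

Derivation:
Token 1: literal('B'). Output: "B"
Token 2: literal('L'). Output: "BL"
Token 3: backref(off=1, len=2) (overlapping!). Copied 'LL' from pos 1. Output: "BLLL"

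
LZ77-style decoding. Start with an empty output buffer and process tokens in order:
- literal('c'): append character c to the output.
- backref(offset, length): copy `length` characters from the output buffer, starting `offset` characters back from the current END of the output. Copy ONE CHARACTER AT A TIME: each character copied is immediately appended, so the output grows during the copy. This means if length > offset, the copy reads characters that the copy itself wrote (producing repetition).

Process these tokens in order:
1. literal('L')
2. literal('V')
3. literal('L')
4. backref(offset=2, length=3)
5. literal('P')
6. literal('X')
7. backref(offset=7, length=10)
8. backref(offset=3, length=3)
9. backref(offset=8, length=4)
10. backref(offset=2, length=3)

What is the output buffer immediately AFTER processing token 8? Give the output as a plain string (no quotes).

Answer: LVLVLVPXVLVLVPXVLVVLV

Derivation:
Token 1: literal('L'). Output: "L"
Token 2: literal('V'). Output: "LV"
Token 3: literal('L'). Output: "LVL"
Token 4: backref(off=2, len=3) (overlapping!). Copied 'VLV' from pos 1. Output: "LVLVLV"
Token 5: literal('P'). Output: "LVLVLVP"
Token 6: literal('X'). Output: "LVLVLVPX"
Token 7: backref(off=7, len=10) (overlapping!). Copied 'VLVLVPXVLV' from pos 1. Output: "LVLVLVPXVLVLVPXVLV"
Token 8: backref(off=3, len=3). Copied 'VLV' from pos 15. Output: "LVLVLVPXVLVLVPXVLVVLV"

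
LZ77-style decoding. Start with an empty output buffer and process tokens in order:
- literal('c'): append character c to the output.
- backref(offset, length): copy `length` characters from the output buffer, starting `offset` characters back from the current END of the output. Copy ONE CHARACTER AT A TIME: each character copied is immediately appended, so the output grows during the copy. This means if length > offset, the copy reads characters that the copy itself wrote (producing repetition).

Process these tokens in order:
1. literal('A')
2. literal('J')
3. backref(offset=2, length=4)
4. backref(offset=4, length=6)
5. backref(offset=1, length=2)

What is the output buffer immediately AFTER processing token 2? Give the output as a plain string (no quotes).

Token 1: literal('A'). Output: "A"
Token 2: literal('J'). Output: "AJ"

Answer: AJ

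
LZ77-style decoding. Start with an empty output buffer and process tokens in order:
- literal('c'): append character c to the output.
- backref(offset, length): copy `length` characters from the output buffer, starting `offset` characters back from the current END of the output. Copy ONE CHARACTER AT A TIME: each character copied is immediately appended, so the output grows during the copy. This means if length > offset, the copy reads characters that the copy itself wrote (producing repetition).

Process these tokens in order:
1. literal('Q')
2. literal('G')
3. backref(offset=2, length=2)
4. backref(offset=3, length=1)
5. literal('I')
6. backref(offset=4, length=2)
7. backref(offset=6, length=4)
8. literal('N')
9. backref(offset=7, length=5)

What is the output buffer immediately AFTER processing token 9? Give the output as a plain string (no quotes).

Token 1: literal('Q'). Output: "Q"
Token 2: literal('G'). Output: "QG"
Token 3: backref(off=2, len=2). Copied 'QG' from pos 0. Output: "QGQG"
Token 4: backref(off=3, len=1). Copied 'G' from pos 1. Output: "QGQGG"
Token 5: literal('I'). Output: "QGQGGI"
Token 6: backref(off=4, len=2). Copied 'QG' from pos 2. Output: "QGQGGIQG"
Token 7: backref(off=6, len=4). Copied 'QGGI' from pos 2. Output: "QGQGGIQGQGGI"
Token 8: literal('N'). Output: "QGQGGIQGQGGIN"
Token 9: backref(off=7, len=5). Copied 'QGQGG' from pos 6. Output: "QGQGGIQGQGGINQGQGG"

Answer: QGQGGIQGQGGINQGQGG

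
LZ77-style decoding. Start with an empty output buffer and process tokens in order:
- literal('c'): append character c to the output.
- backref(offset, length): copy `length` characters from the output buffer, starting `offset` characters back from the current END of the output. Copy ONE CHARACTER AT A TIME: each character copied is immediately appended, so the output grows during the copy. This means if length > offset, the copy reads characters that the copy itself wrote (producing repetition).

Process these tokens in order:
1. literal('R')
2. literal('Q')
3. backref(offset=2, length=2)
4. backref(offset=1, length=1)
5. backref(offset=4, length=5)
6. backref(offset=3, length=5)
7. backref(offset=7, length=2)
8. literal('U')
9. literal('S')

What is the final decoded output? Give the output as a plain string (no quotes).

Token 1: literal('R'). Output: "R"
Token 2: literal('Q'). Output: "RQ"
Token 3: backref(off=2, len=2). Copied 'RQ' from pos 0. Output: "RQRQ"
Token 4: backref(off=1, len=1). Copied 'Q' from pos 3. Output: "RQRQQ"
Token 5: backref(off=4, len=5) (overlapping!). Copied 'QRQQQ' from pos 1. Output: "RQRQQQRQQQ"
Token 6: backref(off=3, len=5) (overlapping!). Copied 'QQQQQ' from pos 7. Output: "RQRQQQRQQQQQQQQ"
Token 7: backref(off=7, len=2). Copied 'QQ' from pos 8. Output: "RQRQQQRQQQQQQQQQQ"
Token 8: literal('U'). Output: "RQRQQQRQQQQQQQQQQU"
Token 9: literal('S'). Output: "RQRQQQRQQQQQQQQQQUS"

Answer: RQRQQQRQQQQQQQQQQUS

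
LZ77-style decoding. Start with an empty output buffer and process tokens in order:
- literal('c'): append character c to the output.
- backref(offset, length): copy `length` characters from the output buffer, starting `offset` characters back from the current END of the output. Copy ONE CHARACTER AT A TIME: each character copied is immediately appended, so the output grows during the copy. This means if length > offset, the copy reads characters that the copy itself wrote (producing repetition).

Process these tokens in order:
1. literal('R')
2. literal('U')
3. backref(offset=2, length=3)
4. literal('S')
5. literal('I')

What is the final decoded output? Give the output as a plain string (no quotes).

Token 1: literal('R'). Output: "R"
Token 2: literal('U'). Output: "RU"
Token 3: backref(off=2, len=3) (overlapping!). Copied 'RUR' from pos 0. Output: "RURUR"
Token 4: literal('S'). Output: "RURURS"
Token 5: literal('I'). Output: "RURURSI"

Answer: RURURSI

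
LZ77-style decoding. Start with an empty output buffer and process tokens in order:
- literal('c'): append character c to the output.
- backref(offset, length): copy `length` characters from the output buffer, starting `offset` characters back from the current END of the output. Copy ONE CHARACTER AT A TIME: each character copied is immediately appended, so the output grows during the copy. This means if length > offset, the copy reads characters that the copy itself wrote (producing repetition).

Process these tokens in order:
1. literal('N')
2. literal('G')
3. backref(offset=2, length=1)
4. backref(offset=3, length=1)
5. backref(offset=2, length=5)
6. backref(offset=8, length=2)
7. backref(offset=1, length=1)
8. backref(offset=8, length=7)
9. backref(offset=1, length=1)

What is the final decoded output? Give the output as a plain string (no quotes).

Token 1: literal('N'). Output: "N"
Token 2: literal('G'). Output: "NG"
Token 3: backref(off=2, len=1). Copied 'N' from pos 0. Output: "NGN"
Token 4: backref(off=3, len=1). Copied 'N' from pos 0. Output: "NGNN"
Token 5: backref(off=2, len=5) (overlapping!). Copied 'NNNNN' from pos 2. Output: "NGNNNNNNN"
Token 6: backref(off=8, len=2). Copied 'GN' from pos 1. Output: "NGNNNNNNNGN"
Token 7: backref(off=1, len=1). Copied 'N' from pos 10. Output: "NGNNNNNNNGNN"
Token 8: backref(off=8, len=7). Copied 'NNNNNGN' from pos 4. Output: "NGNNNNNNNGNNNNNNNGN"
Token 9: backref(off=1, len=1). Copied 'N' from pos 18. Output: "NGNNNNNNNGNNNNNNNGNN"

Answer: NGNNNNNNNGNNNNNNNGNN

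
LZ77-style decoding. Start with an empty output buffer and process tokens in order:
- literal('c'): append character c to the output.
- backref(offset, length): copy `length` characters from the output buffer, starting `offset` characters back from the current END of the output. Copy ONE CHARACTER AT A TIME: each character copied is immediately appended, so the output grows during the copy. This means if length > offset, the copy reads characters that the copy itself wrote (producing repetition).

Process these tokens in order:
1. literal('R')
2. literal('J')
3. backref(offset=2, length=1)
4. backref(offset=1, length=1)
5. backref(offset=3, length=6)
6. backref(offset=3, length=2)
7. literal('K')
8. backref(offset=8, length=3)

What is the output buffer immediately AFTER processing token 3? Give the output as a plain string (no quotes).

Token 1: literal('R'). Output: "R"
Token 2: literal('J'). Output: "RJ"
Token 3: backref(off=2, len=1). Copied 'R' from pos 0. Output: "RJR"

Answer: RJR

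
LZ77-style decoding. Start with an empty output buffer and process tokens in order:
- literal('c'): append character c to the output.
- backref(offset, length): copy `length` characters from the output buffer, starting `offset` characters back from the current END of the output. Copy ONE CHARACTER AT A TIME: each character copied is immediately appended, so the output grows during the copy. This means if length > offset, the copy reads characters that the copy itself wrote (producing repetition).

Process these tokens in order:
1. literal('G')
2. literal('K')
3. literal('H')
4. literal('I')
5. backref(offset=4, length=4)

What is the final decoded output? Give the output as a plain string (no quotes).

Answer: GKHIGKHI

Derivation:
Token 1: literal('G'). Output: "G"
Token 2: literal('K'). Output: "GK"
Token 3: literal('H'). Output: "GKH"
Token 4: literal('I'). Output: "GKHI"
Token 5: backref(off=4, len=4). Copied 'GKHI' from pos 0. Output: "GKHIGKHI"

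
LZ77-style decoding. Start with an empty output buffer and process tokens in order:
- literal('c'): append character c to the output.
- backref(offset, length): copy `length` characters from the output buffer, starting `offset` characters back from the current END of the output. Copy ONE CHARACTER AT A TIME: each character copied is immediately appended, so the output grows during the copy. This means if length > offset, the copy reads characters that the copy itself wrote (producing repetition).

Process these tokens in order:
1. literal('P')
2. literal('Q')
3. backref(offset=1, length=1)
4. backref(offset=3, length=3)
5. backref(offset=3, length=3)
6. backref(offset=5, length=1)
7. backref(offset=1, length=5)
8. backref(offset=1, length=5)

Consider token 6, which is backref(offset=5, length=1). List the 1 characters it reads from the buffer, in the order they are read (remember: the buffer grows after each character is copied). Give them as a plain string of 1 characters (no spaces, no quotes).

Token 1: literal('P'). Output: "P"
Token 2: literal('Q'). Output: "PQ"
Token 3: backref(off=1, len=1). Copied 'Q' from pos 1. Output: "PQQ"
Token 4: backref(off=3, len=3). Copied 'PQQ' from pos 0. Output: "PQQPQQ"
Token 5: backref(off=3, len=3). Copied 'PQQ' from pos 3. Output: "PQQPQQPQQ"
Token 6: backref(off=5, len=1). Buffer before: "PQQPQQPQQ" (len 9)
  byte 1: read out[4]='Q', append. Buffer now: "PQQPQQPQQQ"

Answer: Q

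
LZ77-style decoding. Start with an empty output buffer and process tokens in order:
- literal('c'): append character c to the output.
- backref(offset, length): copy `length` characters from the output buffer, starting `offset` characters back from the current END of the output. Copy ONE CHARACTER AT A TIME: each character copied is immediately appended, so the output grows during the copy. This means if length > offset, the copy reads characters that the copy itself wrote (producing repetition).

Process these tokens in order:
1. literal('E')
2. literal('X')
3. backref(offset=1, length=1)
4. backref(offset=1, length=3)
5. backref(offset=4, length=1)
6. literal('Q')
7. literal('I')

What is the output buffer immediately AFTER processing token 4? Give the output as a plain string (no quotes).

Answer: EXXXXX

Derivation:
Token 1: literal('E'). Output: "E"
Token 2: literal('X'). Output: "EX"
Token 3: backref(off=1, len=1). Copied 'X' from pos 1. Output: "EXX"
Token 4: backref(off=1, len=3) (overlapping!). Copied 'XXX' from pos 2. Output: "EXXXXX"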